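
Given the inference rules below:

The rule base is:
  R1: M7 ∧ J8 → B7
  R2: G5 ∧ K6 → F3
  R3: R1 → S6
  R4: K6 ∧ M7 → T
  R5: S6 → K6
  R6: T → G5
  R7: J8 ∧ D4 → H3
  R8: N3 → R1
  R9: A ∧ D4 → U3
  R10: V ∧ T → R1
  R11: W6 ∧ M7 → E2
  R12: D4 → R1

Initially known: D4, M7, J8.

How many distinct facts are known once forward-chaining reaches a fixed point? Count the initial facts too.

11

Round 1 — R1, R7, R12, derive B7, H3, R1.
Round 2 — R3, derive S6.
Round 3 — R5, derive K6.
Round 4 — R4, derive T.
Round 5 — R6, derive G5.
Round 6 — R2, derive F3.
Closure: {B7, D4, F3, G5, H3, J8, K6, M7, R1, S6, T} — 11 facts.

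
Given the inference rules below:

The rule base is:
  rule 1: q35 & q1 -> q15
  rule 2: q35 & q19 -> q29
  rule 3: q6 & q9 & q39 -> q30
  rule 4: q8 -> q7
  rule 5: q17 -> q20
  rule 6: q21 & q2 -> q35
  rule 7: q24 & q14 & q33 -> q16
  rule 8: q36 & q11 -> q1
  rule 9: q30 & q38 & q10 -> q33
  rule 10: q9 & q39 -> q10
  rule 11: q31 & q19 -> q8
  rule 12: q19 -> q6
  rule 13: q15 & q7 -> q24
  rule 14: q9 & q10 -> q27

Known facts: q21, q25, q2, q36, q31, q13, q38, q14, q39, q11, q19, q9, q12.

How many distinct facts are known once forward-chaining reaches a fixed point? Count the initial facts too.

Round 1 — rule 6, rule 8, rule 10, rule 11, rule 12, derive q35, q1, q10, q8, q6.
Round 2 — rule 1, rule 2, rule 3, rule 4, rule 14, derive q15, q29, q30, q7, q27.
Round 3 — rule 9, rule 13, derive q33, q24.
Round 4 — rule 7, derive q16.
Closure: {q1, q10, q11, q12, q13, q14, q15, q16, q19, q2, q21, q24, q25, q27, q29, q30, q31, q33, q35, q36, q38, q39, q6, q7, q8, q9} — 26 facts.

26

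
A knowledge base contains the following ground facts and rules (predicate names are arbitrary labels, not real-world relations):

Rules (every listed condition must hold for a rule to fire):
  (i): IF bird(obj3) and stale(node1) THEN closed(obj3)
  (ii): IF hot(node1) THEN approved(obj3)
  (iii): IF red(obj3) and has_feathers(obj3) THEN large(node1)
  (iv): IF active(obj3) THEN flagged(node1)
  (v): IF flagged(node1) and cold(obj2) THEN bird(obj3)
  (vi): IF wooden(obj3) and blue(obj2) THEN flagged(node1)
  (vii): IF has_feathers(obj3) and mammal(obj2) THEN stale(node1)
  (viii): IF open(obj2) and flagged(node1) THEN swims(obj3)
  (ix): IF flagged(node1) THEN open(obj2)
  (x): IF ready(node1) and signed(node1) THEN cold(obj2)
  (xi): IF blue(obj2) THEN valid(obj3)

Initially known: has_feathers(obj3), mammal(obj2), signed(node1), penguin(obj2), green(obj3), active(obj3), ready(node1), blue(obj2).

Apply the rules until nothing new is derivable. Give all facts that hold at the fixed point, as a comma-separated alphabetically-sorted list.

active(obj3), bird(obj3), blue(obj2), closed(obj3), cold(obj2), flagged(node1), green(obj3), has_feathers(obj3), mammal(obj2), open(obj2), penguin(obj2), ready(node1), signed(node1), stale(node1), swims(obj3), valid(obj3)

[1] (iv) [IF active(obj3) THEN flagged(node1)]; (vii) [IF has_feathers(obj3) and mammal(obj2) THEN stale(node1)]; (x) [IF ready(node1) and signed(node1) THEN cold(obj2)]; (xi) [IF blue(obj2) THEN valid(obj3)]. ⇒ new: flagged(node1), stale(node1), cold(obj2), valid(obj3).
[2] (v) [IF flagged(node1) and cold(obj2) THEN bird(obj3)]; (ix) [IF flagged(node1) THEN open(obj2)]. ⇒ new: bird(obj3), open(obj2).
[3] (i) [IF bird(obj3) and stale(node1) THEN closed(obj3)]; (viii) [IF open(obj2) and flagged(node1) THEN swims(obj3)]. ⇒ new: closed(obj3), swims(obj3).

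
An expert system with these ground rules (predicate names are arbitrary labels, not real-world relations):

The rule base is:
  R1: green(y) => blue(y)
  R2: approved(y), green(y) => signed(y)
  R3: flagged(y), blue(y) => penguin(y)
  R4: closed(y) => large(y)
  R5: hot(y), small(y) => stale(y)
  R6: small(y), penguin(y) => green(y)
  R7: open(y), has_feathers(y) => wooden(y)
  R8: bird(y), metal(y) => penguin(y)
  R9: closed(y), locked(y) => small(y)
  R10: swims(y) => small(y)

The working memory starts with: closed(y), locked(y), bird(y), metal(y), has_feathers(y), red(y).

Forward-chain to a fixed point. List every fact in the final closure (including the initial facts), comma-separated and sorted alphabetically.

Round 1: R4 [closed(y) => large(y)]; R8 [bird(y), metal(y) => penguin(y)]; R9 [closed(y), locked(y) => small(y)]. New: large(y), penguin(y), small(y).
Round 2: R6 [small(y), penguin(y) => green(y)]. New: green(y).
Round 3: R1 [green(y) => blue(y)]. New: blue(y).

bird(y), blue(y), closed(y), green(y), has_feathers(y), large(y), locked(y), metal(y), penguin(y), red(y), small(y)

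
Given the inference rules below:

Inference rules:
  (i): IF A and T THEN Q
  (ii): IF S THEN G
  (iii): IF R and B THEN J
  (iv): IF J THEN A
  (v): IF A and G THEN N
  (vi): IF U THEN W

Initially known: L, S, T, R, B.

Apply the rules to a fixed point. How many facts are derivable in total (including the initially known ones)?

10

[1] (ii) [IF S THEN G]; (iii) [IF R and B THEN J]. ⇒ new: G, J.
[2] (iv) [IF J THEN A]. ⇒ new: A.
[3] (i) [IF A and T THEN Q]; (v) [IF A and G THEN N]. ⇒ new: Q, N.
Closure: {A, B, G, J, L, N, Q, R, S, T} — 10 facts.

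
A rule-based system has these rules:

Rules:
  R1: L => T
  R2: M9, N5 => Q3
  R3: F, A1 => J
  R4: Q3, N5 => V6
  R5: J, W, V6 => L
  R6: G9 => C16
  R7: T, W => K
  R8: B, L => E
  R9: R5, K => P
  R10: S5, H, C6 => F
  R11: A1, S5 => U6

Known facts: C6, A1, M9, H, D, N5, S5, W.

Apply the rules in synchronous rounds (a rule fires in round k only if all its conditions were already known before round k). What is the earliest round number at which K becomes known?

5

Round 1: R2 [M9, N5 => Q3]; R10 [S5, H, C6 => F]; R11 [A1, S5 => U6]. New: Q3, F, U6.
Round 2: R3 [F, A1 => J]; R4 [Q3, N5 => V6]. New: J, V6.
Round 3: R5 [J, W, V6 => L]. New: L.
Round 4: R1 [L => T]. New: T.
Round 5: R7 [T, W => K]. New: K.
K first appears in round 5.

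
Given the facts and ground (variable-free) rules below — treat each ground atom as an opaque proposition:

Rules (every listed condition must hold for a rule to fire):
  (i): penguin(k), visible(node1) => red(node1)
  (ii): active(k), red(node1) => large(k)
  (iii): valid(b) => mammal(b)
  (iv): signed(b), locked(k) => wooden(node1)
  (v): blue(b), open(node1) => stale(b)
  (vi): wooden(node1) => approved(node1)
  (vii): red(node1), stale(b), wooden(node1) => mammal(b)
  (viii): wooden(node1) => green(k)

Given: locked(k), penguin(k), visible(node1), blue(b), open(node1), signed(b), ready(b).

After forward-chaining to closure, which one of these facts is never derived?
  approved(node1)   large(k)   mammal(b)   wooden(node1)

Round 1 — (i), (iv), (v), derive red(node1), wooden(node1), stale(b).
Round 2 — (vi), (vii), (viii), derive approved(node1), mammal(b), green(k).
Derived: approved(node1) (round 2), mammal(b) (round 2), wooden(node1) (round 1). large(k) never appears in any round.

large(k)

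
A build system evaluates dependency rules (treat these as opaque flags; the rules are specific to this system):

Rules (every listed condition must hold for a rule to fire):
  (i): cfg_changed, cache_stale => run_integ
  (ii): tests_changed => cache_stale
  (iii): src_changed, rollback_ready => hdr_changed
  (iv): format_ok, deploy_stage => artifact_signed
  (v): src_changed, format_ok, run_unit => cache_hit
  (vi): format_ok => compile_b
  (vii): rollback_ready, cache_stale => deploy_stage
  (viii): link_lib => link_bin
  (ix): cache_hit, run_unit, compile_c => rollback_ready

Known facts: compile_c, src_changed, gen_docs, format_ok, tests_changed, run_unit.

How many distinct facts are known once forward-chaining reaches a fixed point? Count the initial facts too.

Round 1 — (ii), (v), (vi), derive cache_stale, cache_hit, compile_b.
Round 2 — (ix), derive rollback_ready.
Round 3 — (iii), (vii), derive hdr_changed, deploy_stage.
Round 4 — (iv), derive artifact_signed.
Closure: {artifact_signed, cache_hit, cache_stale, compile_b, compile_c, deploy_stage, format_ok, gen_docs, hdr_changed, rollback_ready, run_unit, src_changed, tests_changed} — 13 facts.

13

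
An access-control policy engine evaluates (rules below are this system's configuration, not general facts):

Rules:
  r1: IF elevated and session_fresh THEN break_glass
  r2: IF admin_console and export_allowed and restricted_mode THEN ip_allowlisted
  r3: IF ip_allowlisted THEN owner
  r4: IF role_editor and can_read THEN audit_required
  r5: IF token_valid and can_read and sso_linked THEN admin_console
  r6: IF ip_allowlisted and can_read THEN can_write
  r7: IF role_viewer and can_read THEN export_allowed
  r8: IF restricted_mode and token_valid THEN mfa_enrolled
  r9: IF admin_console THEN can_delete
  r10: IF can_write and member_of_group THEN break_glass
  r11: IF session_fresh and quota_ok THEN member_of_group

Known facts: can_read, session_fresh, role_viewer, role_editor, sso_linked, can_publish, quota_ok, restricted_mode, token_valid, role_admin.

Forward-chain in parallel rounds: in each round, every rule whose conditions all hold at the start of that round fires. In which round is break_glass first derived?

4

[1] r4 [IF role_editor and can_read THEN audit_required]; r5 [IF token_valid and can_read and sso_linked THEN admin_console]; r7 [IF role_viewer and can_read THEN export_allowed]; r8 [IF restricted_mode and token_valid THEN mfa_enrolled]; r11 [IF session_fresh and quota_ok THEN member_of_group]. ⇒ new: audit_required, admin_console, export_allowed, mfa_enrolled, member_of_group.
[2] r2 [IF admin_console and export_allowed and restricted_mode THEN ip_allowlisted]; r9 [IF admin_console THEN can_delete]. ⇒ new: ip_allowlisted, can_delete.
[3] r3 [IF ip_allowlisted THEN owner]; r6 [IF ip_allowlisted and can_read THEN can_write]. ⇒ new: owner, can_write.
[4] r10 [IF can_write and member_of_group THEN break_glass]. ⇒ new: break_glass.
break_glass first appears in round 4.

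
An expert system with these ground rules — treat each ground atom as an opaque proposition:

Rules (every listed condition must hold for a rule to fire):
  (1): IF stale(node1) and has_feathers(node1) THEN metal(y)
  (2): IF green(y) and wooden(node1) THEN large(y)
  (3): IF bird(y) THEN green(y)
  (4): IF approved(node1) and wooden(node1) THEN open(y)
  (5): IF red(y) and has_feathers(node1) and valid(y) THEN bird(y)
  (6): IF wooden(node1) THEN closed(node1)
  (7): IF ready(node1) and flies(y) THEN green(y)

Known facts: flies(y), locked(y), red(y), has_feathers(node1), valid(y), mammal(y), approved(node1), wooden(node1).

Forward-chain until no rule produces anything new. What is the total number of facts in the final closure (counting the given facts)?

Round 1 fires (4), (5), (6), giving open(y), bird(y), closed(node1).
Round 2 fires (3), giving green(y).
Round 3 fires (2), giving large(y).
Closure: {approved(node1), bird(y), closed(node1), flies(y), green(y), has_feathers(node1), large(y), locked(y), mammal(y), open(y), red(y), valid(y), wooden(node1)} — 13 facts.

13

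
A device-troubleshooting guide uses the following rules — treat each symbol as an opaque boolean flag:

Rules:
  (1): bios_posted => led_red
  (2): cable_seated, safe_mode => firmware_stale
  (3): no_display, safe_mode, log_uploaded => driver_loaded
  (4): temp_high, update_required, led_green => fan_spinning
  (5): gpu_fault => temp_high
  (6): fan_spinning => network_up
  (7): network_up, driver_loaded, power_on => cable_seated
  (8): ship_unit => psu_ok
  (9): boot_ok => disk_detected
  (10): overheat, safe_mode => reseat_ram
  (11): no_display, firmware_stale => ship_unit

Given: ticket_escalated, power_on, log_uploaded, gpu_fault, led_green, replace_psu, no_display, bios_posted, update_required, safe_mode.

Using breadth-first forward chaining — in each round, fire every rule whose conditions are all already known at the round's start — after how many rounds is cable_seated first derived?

Round 1: (1) [bios_posted => led_red]; (3) [no_display, safe_mode, log_uploaded => driver_loaded]; (5) [gpu_fault => temp_high]. New: led_red, driver_loaded, temp_high.
Round 2: (4) [temp_high, update_required, led_green => fan_spinning]. New: fan_spinning.
Round 3: (6) [fan_spinning => network_up]. New: network_up.
Round 4: (7) [network_up, driver_loaded, power_on => cable_seated]. New: cable_seated.
cable_seated first appears in round 4.

4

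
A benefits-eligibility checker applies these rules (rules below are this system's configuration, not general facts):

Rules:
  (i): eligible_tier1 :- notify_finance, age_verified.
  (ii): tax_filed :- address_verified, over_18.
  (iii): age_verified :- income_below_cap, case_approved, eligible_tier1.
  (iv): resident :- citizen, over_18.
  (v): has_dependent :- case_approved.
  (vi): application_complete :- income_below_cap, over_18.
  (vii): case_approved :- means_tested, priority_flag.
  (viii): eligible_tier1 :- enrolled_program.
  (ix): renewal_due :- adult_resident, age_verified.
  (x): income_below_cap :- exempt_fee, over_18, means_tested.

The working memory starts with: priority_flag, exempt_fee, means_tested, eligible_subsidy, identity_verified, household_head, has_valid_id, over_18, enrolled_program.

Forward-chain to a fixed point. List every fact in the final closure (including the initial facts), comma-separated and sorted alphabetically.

Round 1: (vii) [case_approved :- means_tested, priority_flag.]; (viii) [eligible_tier1 :- enrolled_program.]; (x) [income_below_cap :- exempt_fee, over_18, means_tested.]. New: case_approved, eligible_tier1, income_below_cap.
Round 2: (iii) [age_verified :- income_below_cap, case_approved, eligible_tier1.]; (v) [has_dependent :- case_approved.]; (vi) [application_complete :- income_below_cap, over_18.]. New: age_verified, has_dependent, application_complete.

age_verified, application_complete, case_approved, eligible_subsidy, eligible_tier1, enrolled_program, exempt_fee, has_dependent, has_valid_id, household_head, identity_verified, income_below_cap, means_tested, over_18, priority_flag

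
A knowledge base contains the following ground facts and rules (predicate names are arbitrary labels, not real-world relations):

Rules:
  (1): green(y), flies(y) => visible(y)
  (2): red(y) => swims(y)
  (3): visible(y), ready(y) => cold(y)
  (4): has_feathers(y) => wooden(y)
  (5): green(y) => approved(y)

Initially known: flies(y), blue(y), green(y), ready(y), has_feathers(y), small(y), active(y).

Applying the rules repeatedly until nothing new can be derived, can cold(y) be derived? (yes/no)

Round 1 fires (1), (4), (5), giving visible(y), wooden(y), approved(y).
Round 2 fires (3), giving cold(y).
cold(y) appears in round 2, so it is derivable.

yes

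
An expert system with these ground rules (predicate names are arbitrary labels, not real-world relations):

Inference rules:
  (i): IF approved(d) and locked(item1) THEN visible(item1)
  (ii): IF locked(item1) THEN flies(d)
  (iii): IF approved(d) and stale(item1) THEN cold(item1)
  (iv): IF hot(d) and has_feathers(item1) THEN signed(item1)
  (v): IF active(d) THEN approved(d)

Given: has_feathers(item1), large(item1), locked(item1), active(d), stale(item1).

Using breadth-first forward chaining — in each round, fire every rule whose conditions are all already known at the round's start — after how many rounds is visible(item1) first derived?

Round 1 — (ii), (v), derive flies(d), approved(d).
Round 2 — (i), (iii), derive visible(item1), cold(item1).
visible(item1) first appears in round 2.

2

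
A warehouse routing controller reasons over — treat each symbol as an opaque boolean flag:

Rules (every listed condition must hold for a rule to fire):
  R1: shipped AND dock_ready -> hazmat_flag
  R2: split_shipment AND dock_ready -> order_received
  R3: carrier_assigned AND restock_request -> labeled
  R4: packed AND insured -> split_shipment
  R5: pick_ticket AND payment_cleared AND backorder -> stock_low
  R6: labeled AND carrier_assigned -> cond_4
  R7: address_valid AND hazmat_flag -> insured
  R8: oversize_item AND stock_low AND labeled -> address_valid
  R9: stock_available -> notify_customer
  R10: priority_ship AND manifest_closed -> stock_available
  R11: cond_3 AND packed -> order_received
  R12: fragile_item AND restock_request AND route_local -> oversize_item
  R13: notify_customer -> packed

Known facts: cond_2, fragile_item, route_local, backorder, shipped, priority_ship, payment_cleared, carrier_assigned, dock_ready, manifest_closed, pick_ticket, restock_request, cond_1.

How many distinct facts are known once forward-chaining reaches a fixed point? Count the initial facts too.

Round 1 — R1, R3, R5, R10, R12, derive hazmat_flag, labeled, stock_low, stock_available, oversize_item.
Round 2 — R6, R8, R9, derive cond_4, address_valid, notify_customer.
Round 3 — R7, R13, derive insured, packed.
Round 4 — R4, derive split_shipment.
Round 5 — R2, derive order_received.
Closure: {address_valid, backorder, carrier_assigned, cond_1, cond_2, cond_4, dock_ready, fragile_item, hazmat_flag, insured, labeled, manifest_closed, notify_customer, order_received, oversize_item, packed, payment_cleared, pick_ticket, priority_ship, restock_request, route_local, shipped, split_shipment, stock_available, stock_low} — 25 facts.

25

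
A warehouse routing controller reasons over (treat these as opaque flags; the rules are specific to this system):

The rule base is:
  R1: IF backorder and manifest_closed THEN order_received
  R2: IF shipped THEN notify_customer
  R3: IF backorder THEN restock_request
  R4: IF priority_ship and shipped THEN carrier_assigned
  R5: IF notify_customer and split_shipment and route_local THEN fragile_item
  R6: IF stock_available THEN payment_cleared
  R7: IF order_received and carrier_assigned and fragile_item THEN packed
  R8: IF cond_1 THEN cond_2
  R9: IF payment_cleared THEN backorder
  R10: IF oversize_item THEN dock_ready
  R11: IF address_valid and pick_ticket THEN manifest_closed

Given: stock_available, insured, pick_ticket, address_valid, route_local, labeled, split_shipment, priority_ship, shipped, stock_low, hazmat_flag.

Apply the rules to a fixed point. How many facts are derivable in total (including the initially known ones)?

Round 1: R2 [IF shipped THEN notify_customer]; R4 [IF priority_ship and shipped THEN carrier_assigned]; R6 [IF stock_available THEN payment_cleared]; R11 [IF address_valid and pick_ticket THEN manifest_closed]. New: notify_customer, carrier_assigned, payment_cleared, manifest_closed.
Round 2: R5 [IF notify_customer and split_shipment and route_local THEN fragile_item]; R9 [IF payment_cleared THEN backorder]. New: fragile_item, backorder.
Round 3: R1 [IF backorder and manifest_closed THEN order_received]; R3 [IF backorder THEN restock_request]. New: order_received, restock_request.
Round 4: R7 [IF order_received and carrier_assigned and fragile_item THEN packed]. New: packed.
Closure: {address_valid, backorder, carrier_assigned, fragile_item, hazmat_flag, insured, labeled, manifest_closed, notify_customer, order_received, packed, payment_cleared, pick_ticket, priority_ship, restock_request, route_local, shipped, split_shipment, stock_available, stock_low} — 20 facts.

20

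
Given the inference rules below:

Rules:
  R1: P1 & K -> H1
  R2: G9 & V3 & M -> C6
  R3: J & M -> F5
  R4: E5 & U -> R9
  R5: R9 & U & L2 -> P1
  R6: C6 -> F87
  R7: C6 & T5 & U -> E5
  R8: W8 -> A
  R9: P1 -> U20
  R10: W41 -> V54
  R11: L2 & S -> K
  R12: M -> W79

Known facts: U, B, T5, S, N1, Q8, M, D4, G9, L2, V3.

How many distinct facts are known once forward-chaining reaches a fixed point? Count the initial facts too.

20

Round 1 — R2, R11, R12, derive C6, K, W79.
Round 2 — R6, R7, derive F87, E5.
Round 3 — R4, derive R9.
Round 4 — R5, derive P1.
Round 5 — R1, R9, derive H1, U20.
Closure: {B, C6, D4, E5, F87, G9, H1, K, L2, M, N1, P1, Q8, R9, S, T5, U, U20, V3, W79} — 20 facts.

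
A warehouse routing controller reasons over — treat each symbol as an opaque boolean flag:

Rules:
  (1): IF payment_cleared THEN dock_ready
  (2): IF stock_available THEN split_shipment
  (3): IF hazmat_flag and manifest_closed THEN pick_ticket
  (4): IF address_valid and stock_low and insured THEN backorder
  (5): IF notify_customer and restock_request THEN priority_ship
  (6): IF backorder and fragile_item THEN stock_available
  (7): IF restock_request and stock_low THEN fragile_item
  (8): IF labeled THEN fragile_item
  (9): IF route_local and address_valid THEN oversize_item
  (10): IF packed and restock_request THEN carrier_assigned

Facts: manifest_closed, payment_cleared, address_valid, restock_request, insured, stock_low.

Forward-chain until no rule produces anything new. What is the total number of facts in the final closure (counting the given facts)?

Round 1: (1) [IF payment_cleared THEN dock_ready]; (4) [IF address_valid and stock_low and insured THEN backorder]; (7) [IF restock_request and stock_low THEN fragile_item]. New: dock_ready, backorder, fragile_item.
Round 2: (6) [IF backorder and fragile_item THEN stock_available]. New: stock_available.
Round 3: (2) [IF stock_available THEN split_shipment]. New: split_shipment.
Closure: {address_valid, backorder, dock_ready, fragile_item, insured, manifest_closed, payment_cleared, restock_request, split_shipment, stock_available, stock_low} — 11 facts.

11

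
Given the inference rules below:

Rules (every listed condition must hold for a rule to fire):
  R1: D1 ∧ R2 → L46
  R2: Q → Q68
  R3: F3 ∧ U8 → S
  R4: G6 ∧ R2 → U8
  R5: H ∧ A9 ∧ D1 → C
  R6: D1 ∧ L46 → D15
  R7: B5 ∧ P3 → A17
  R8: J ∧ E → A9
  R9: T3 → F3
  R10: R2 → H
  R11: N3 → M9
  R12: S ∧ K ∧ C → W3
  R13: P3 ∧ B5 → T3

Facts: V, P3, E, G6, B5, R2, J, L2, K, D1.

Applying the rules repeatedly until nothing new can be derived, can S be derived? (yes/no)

yes

[1] R1 [D1 ∧ R2 → L46]; R4 [G6 ∧ R2 → U8]; R7 [B5 ∧ P3 → A17]; R8 [J ∧ E → A9]; R10 [R2 → H]; R13 [P3 ∧ B5 → T3]. ⇒ new: L46, U8, A17, A9, H, T3.
[2] R5 [H ∧ A9 ∧ D1 → C]; R6 [D1 ∧ L46 → D15]; R9 [T3 → F3]. ⇒ new: C, D15, F3.
[3] R3 [F3 ∧ U8 → S]. ⇒ new: S.
[4] R12 [S ∧ K ∧ C → W3]. ⇒ new: W3.
S appears in round 3, so it is derivable.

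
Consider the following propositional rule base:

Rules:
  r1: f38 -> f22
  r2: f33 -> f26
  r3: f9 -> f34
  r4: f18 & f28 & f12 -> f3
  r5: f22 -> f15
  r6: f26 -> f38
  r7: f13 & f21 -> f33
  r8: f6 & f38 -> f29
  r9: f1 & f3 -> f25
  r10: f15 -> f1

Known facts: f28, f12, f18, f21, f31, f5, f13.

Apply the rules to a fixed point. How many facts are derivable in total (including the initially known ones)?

Round 1 fires r4, r7, giving f3, f33.
Round 2 fires r2, giving f26.
Round 3 fires r6, giving f38.
Round 4 fires r1, giving f22.
Round 5 fires r5, giving f15.
Round 6 fires r10, giving f1.
Round 7 fires r9, giving f25.
Closure: {f1, f12, f13, f15, f18, f21, f22, f25, f26, f28, f3, f31, f33, f38, f5} — 15 facts.

15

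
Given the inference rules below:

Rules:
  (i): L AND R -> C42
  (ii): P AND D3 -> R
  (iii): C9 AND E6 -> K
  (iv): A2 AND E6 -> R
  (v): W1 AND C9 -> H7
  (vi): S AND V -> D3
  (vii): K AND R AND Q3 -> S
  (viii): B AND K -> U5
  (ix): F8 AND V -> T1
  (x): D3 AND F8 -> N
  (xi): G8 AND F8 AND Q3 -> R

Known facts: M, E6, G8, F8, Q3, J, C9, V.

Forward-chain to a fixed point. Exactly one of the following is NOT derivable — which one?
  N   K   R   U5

Round 1 — (iii), (ix), (xi), derive K, T1, R.
Round 2 — (vii), derive S.
Round 3 — (vi), derive D3.
Round 4 — (x), derive N.
Derived: N (round 4), K (round 1), R (round 1). U5 never appears in any round.

U5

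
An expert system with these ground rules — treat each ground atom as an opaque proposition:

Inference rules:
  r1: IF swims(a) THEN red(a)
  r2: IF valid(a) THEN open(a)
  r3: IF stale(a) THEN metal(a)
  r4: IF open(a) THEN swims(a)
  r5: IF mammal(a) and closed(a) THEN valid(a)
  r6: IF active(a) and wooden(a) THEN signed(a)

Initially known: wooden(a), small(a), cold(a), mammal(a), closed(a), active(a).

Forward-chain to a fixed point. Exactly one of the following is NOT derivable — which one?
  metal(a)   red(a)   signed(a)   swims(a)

metal(a)

Round 1 fires r5, r6, giving valid(a), signed(a).
Round 2 fires r2, giving open(a).
Round 3 fires r4, giving swims(a).
Round 4 fires r1, giving red(a).
Derived: signed(a) (round 1), red(a) (round 4), swims(a) (round 3). metal(a) never appears in any round.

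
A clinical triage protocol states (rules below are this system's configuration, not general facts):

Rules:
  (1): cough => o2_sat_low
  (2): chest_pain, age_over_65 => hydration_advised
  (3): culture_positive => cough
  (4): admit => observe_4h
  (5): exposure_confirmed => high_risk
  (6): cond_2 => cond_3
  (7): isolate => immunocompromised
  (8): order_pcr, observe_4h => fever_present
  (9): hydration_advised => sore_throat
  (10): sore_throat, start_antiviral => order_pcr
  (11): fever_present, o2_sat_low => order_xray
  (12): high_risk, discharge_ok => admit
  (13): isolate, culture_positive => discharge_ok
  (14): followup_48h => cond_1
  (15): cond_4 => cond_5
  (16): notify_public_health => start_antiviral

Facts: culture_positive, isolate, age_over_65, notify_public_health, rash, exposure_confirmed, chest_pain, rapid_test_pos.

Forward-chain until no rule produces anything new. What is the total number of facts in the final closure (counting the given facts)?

Round 1: (2) [chest_pain, age_over_65 => hydration_advised]; (3) [culture_positive => cough]; (5) [exposure_confirmed => high_risk]; (7) [isolate => immunocompromised]; (13) [isolate, culture_positive => discharge_ok]; (16) [notify_public_health => start_antiviral]. New: hydration_advised, cough, high_risk, immunocompromised, discharge_ok, start_antiviral.
Round 2: (1) [cough => o2_sat_low]; (9) [hydration_advised => sore_throat]; (12) [high_risk, discharge_ok => admit]. New: o2_sat_low, sore_throat, admit.
Round 3: (4) [admit => observe_4h]; (10) [sore_throat, start_antiviral => order_pcr]. New: observe_4h, order_pcr.
Round 4: (8) [order_pcr, observe_4h => fever_present]. New: fever_present.
Round 5: (11) [fever_present, o2_sat_low => order_xray]. New: order_xray.
Closure: {admit, age_over_65, chest_pain, cough, culture_positive, discharge_ok, exposure_confirmed, fever_present, high_risk, hydration_advised, immunocompromised, isolate, notify_public_health, o2_sat_low, observe_4h, order_pcr, order_xray, rapid_test_pos, rash, sore_throat, start_antiviral} — 21 facts.

21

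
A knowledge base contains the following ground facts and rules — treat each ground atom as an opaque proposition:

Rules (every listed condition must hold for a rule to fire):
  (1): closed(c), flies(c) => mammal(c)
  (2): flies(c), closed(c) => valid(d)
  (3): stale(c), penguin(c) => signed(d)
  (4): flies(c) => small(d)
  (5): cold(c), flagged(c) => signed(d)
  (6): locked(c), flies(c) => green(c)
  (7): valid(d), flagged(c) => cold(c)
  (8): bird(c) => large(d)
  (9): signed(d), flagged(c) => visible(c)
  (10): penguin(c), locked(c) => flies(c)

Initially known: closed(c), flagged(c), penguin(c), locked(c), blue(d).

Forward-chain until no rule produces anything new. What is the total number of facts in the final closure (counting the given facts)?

Round 1: (10) [penguin(c), locked(c) => flies(c)]. New: flies(c).
Round 2: (1) [closed(c), flies(c) => mammal(c)]; (2) [flies(c), closed(c) => valid(d)]; (4) [flies(c) => small(d)]; (6) [locked(c), flies(c) => green(c)]. New: mammal(c), valid(d), small(d), green(c).
Round 3: (7) [valid(d), flagged(c) => cold(c)]. New: cold(c).
Round 4: (5) [cold(c), flagged(c) => signed(d)]. New: signed(d).
Round 5: (9) [signed(d), flagged(c) => visible(c)]. New: visible(c).
Closure: {blue(d), closed(c), cold(c), flagged(c), flies(c), green(c), locked(c), mammal(c), penguin(c), signed(d), small(d), valid(d), visible(c)} — 13 facts.

13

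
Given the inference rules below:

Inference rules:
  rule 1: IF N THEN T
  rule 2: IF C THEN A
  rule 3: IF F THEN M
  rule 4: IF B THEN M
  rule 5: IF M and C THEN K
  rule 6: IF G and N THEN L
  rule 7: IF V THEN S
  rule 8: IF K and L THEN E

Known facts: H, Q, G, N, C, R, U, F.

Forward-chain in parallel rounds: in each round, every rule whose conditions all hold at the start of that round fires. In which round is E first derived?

3

[1] rule 1 [IF N THEN T]; rule 2 [IF C THEN A]; rule 3 [IF F THEN M]; rule 6 [IF G and N THEN L]. ⇒ new: T, A, M, L.
[2] rule 5 [IF M and C THEN K]. ⇒ new: K.
[3] rule 8 [IF K and L THEN E]. ⇒ new: E.
E first appears in round 3.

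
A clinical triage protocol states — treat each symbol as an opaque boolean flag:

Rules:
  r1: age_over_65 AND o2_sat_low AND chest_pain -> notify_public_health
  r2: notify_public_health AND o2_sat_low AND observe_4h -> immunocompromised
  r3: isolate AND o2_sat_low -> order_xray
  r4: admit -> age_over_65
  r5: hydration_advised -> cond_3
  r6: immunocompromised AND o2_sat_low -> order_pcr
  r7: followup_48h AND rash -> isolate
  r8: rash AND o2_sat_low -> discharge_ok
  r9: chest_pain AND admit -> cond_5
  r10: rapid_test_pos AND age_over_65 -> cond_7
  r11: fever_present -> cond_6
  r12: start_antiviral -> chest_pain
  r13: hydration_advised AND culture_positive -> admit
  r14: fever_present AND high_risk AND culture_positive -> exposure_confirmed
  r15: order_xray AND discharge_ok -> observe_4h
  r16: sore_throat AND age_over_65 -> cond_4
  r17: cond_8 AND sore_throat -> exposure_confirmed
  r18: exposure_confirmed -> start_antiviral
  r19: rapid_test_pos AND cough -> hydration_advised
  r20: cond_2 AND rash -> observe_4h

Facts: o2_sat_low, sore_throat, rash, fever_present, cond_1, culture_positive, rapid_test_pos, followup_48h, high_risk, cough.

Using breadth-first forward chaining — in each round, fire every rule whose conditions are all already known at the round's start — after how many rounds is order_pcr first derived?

6

Round 1 — r7, r8, r11, r14, r19, derive isolate, discharge_ok, cond_6, exposure_confirmed, hydration_advised.
Round 2 — r3, r5, r13, r18, derive order_xray, cond_3, admit, start_antiviral.
Round 3 — r4, r12, r15, derive age_over_65, chest_pain, observe_4h.
Round 4 — r1, r9, r10, r16, derive notify_public_health, cond_5, cond_7, cond_4.
Round 5 — r2, derive immunocompromised.
Round 6 — r6, derive order_pcr.
order_pcr first appears in round 6.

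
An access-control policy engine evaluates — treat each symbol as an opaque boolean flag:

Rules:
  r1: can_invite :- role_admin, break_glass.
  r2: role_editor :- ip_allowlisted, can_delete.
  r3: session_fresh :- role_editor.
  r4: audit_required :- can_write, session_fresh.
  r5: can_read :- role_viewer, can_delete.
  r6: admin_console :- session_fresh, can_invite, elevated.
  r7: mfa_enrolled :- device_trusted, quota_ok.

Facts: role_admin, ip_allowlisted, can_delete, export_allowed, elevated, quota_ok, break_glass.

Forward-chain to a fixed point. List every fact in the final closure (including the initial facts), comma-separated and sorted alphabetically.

admin_console, break_glass, can_delete, can_invite, elevated, export_allowed, ip_allowlisted, quota_ok, role_admin, role_editor, session_fresh

Round 1: r1 [can_invite :- role_admin, break_glass.]; r2 [role_editor :- ip_allowlisted, can_delete.]. Adds can_invite, role_editor.
Round 2: r3 [session_fresh :- role_editor.]. Adds session_fresh.
Round 3: r6 [admin_console :- session_fresh, can_invite, elevated.]. Adds admin_console.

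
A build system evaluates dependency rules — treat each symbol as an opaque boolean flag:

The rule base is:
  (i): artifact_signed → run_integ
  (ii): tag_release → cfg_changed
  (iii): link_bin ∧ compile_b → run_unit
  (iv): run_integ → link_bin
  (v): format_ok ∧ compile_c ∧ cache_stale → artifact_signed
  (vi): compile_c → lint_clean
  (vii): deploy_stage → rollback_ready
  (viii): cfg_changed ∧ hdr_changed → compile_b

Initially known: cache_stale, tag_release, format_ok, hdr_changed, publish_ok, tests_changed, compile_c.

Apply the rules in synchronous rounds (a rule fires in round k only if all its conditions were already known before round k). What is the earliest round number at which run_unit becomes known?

4

Round 1: (ii) [tag_release → cfg_changed]; (v) [format_ok ∧ compile_c ∧ cache_stale → artifact_signed]; (vi) [compile_c → lint_clean]. New: cfg_changed, artifact_signed, lint_clean.
Round 2: (i) [artifact_signed → run_integ]; (viii) [cfg_changed ∧ hdr_changed → compile_b]. New: run_integ, compile_b.
Round 3: (iv) [run_integ → link_bin]. New: link_bin.
Round 4: (iii) [link_bin ∧ compile_b → run_unit]. New: run_unit.
run_unit first appears in round 4.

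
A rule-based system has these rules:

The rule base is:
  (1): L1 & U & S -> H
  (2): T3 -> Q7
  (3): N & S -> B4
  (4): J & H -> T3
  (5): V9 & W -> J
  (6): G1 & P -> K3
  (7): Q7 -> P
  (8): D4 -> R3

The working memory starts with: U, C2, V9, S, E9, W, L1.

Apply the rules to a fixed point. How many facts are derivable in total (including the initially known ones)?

12

Round 1: (1) [L1 & U & S -> H]; (5) [V9 & W -> J]. New: H, J.
Round 2: (4) [J & H -> T3]. New: T3.
Round 3: (2) [T3 -> Q7]. New: Q7.
Round 4: (7) [Q7 -> P]. New: P.
Closure: {C2, E9, H, J, L1, P, Q7, S, T3, U, V9, W} — 12 facts.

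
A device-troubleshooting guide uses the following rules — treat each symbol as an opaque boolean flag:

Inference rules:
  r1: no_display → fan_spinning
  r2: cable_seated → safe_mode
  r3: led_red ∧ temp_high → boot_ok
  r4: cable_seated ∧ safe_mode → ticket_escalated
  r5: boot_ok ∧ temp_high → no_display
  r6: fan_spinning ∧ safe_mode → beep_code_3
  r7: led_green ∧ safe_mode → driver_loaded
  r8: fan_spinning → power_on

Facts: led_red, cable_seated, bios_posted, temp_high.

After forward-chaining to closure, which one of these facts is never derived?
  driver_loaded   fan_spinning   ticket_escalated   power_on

Round 1: r2 [cable_seated → safe_mode]; r3 [led_red ∧ temp_high → boot_ok]. New: safe_mode, boot_ok.
Round 2: r4 [cable_seated ∧ safe_mode → ticket_escalated]; r5 [boot_ok ∧ temp_high → no_display]. New: ticket_escalated, no_display.
Round 3: r1 [no_display → fan_spinning]. New: fan_spinning.
Round 4: r6 [fan_spinning ∧ safe_mode → beep_code_3]; r8 [fan_spinning → power_on]. New: beep_code_3, power_on.
Derived: ticket_escalated (round 2), power_on (round 4), fan_spinning (round 3). driver_loaded never appears in any round.

driver_loaded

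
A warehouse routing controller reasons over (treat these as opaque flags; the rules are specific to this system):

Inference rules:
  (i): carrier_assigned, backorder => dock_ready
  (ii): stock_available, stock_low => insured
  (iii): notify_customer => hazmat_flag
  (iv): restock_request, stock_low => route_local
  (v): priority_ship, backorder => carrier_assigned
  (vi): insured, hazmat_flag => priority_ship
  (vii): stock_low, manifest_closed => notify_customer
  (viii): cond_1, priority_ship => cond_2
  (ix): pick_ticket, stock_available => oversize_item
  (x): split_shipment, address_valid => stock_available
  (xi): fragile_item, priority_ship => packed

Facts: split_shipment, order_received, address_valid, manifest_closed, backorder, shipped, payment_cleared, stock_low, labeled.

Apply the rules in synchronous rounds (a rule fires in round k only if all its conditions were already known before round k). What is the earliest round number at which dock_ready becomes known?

5

Round 1 fires (vii), (x), giving notify_customer, stock_available.
Round 2 fires (ii), (iii), giving insured, hazmat_flag.
Round 3 fires (vi), giving priority_ship.
Round 4 fires (v), giving carrier_assigned.
Round 5 fires (i), giving dock_ready.
dock_ready first appears in round 5.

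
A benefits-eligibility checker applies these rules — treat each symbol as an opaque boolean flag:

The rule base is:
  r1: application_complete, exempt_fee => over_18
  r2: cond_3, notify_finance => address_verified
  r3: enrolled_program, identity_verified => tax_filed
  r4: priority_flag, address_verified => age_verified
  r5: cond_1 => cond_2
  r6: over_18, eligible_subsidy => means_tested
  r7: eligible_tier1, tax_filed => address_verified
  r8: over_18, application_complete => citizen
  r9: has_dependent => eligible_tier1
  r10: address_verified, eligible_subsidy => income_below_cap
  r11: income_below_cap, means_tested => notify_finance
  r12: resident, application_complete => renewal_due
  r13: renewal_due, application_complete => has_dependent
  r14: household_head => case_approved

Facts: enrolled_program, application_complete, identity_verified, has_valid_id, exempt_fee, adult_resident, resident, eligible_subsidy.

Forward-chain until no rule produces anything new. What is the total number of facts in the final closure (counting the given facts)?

18

Round 1 — r1, r3, r12, derive over_18, tax_filed, renewal_due.
Round 2 — r6, r8, r13, derive means_tested, citizen, has_dependent.
Round 3 — r9, derive eligible_tier1.
Round 4 — r7, derive address_verified.
Round 5 — r10, derive income_below_cap.
Round 6 — r11, derive notify_finance.
Closure: {address_verified, adult_resident, application_complete, citizen, eligible_subsidy, eligible_tier1, enrolled_program, exempt_fee, has_dependent, has_valid_id, identity_verified, income_below_cap, means_tested, notify_finance, over_18, renewal_due, resident, tax_filed} — 18 facts.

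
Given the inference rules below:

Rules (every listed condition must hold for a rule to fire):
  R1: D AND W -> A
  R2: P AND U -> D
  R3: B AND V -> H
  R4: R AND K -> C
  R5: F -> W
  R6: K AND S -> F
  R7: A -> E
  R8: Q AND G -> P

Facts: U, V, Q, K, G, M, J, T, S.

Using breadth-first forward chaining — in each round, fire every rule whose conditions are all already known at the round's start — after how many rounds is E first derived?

4

Round 1: R6 [K AND S -> F]; R8 [Q AND G -> P]. Adds F, P.
Round 2: R2 [P AND U -> D]; R5 [F -> W]. Adds D, W.
Round 3: R1 [D AND W -> A]. Adds A.
Round 4: R7 [A -> E]. Adds E.
E first appears in round 4.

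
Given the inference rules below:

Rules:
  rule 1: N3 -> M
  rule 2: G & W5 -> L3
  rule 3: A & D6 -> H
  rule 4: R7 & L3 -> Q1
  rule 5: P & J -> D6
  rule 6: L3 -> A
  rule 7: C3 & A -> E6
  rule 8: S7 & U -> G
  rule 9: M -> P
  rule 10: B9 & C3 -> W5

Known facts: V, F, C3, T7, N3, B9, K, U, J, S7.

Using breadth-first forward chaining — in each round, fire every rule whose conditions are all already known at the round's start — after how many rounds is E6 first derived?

4

Round 1 — rule 1, rule 8, rule 10, derive M, G, W5.
Round 2 — rule 2, rule 9, derive L3, P.
Round 3 — rule 5, rule 6, derive D6, A.
Round 4 — rule 3, rule 7, derive H, E6.
E6 first appears in round 4.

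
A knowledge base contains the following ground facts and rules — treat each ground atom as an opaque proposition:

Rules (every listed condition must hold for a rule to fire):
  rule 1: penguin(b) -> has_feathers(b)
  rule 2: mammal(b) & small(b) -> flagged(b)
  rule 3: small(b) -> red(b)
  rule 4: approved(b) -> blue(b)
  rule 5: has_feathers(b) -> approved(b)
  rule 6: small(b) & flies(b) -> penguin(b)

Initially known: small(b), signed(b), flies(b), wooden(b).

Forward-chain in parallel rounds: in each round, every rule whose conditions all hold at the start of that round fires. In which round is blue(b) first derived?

[1] rule 3 [small(b) -> red(b)]; rule 6 [small(b) & flies(b) -> penguin(b)]. ⇒ new: red(b), penguin(b).
[2] rule 1 [penguin(b) -> has_feathers(b)]. ⇒ new: has_feathers(b).
[3] rule 5 [has_feathers(b) -> approved(b)]. ⇒ new: approved(b).
[4] rule 4 [approved(b) -> blue(b)]. ⇒ new: blue(b).
blue(b) first appears in round 4.

4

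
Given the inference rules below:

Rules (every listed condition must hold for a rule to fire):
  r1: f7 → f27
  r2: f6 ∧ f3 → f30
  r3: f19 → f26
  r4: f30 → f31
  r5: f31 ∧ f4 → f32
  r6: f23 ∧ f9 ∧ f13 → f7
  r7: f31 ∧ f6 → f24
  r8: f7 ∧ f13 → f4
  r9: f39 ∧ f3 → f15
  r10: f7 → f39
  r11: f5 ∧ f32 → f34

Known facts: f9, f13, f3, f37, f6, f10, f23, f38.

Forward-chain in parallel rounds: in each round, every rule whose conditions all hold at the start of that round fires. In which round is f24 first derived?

Round 1: r2 [f6 ∧ f3 → f30]; r6 [f23 ∧ f9 ∧ f13 → f7]. Adds f30, f7.
Round 2: r1 [f7 → f27]; r4 [f30 → f31]; r8 [f7 ∧ f13 → f4]; r10 [f7 → f39]. Adds f27, f31, f4, f39.
Round 3: r5 [f31 ∧ f4 → f32]; r7 [f31 ∧ f6 → f24]; r9 [f39 ∧ f3 → f15]. Adds f32, f24, f15.
f24 first appears in round 3.

3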